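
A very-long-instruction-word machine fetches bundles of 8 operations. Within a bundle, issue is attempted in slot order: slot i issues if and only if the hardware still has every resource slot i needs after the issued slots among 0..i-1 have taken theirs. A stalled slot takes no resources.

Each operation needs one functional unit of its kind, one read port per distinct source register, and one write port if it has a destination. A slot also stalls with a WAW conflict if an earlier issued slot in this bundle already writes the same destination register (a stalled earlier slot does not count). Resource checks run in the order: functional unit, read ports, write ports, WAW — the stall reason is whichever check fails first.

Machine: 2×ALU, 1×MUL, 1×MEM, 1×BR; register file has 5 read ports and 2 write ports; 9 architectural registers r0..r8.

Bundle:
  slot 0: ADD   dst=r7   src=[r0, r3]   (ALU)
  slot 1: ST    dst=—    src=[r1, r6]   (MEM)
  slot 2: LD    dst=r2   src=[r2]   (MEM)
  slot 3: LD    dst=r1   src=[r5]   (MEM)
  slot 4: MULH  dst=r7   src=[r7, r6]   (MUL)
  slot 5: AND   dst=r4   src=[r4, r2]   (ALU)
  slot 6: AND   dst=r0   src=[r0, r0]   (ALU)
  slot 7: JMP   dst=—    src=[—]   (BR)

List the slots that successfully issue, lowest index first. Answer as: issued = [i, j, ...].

(0) want 1×ALU +2rd +1wr — yes → AL1|MU1|ME1|BR1|rd3|wr1
(1) want 1×MEM +2rd +0wr — yes → AL1|MU1|ME0|BR1|rd1|wr1
(2) want 1×MEM +1rd +1wr — FU → AL1|MU1|ME0|BR1|rd1|wr1
(3) want 1×MEM +1rd +1wr — FU → AL1|MU1|ME0|BR1|rd1|wr1
(4) want 1×MUL +2rd +1wr — RD_PORT → AL1|MU1|ME0|BR1|rd1|wr1
(5) want 1×ALU +2rd +1wr — RD_PORT → AL1|MU1|ME0|BR1|rd1|wr1
(6) want 1×ALU +1rd +1wr — yes → AL0|MU1|ME0|BR1|rd0|wr0
(7) want 1×BR +0rd +0wr — yes → AL0|MU1|ME0|BR0|rd0|wr0

issued = [0, 1, 6, 7]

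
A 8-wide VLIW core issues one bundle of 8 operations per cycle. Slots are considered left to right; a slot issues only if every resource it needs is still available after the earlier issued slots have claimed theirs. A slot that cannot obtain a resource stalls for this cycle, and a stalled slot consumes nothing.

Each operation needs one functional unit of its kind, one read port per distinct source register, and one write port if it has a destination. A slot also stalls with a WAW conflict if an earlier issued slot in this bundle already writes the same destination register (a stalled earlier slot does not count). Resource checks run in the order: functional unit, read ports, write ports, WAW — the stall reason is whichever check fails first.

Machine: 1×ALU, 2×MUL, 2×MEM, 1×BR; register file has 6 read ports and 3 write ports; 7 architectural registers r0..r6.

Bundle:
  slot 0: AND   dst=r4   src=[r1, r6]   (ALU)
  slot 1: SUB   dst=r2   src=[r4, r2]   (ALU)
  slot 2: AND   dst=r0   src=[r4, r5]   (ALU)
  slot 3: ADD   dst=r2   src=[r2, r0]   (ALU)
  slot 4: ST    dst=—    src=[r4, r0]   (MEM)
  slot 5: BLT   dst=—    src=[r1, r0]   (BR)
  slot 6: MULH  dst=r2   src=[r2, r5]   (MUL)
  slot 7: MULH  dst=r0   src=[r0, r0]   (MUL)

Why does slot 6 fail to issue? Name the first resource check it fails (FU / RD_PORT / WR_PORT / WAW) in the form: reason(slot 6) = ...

[0] ALU needs rd=2 wr=1: ok; after: ALU=0 MUL=2 MEM=2 BR=1, R=4, W=2
[1] ALU needs rd=2 wr=1: FU; after: ALU=0 MUL=2 MEM=2 BR=1, R=4, W=2
[2] ALU needs rd=2 wr=1: FU; after: ALU=0 MUL=2 MEM=2 BR=1, R=4, W=2
[3] ALU needs rd=2 wr=1: FU; after: ALU=0 MUL=2 MEM=2 BR=1, R=4, W=2
[4] MEM needs rd=2 wr=0: ok; after: ALU=0 MUL=2 MEM=1 BR=1, R=2, W=2
[5] BR needs rd=2 wr=0: ok; after: ALU=0 MUL=2 MEM=1 BR=0, R=0, W=2
[6] MUL needs rd=2 wr=1: RD_PORT; after: ALU=0 MUL=2 MEM=1 BR=0, R=0, W=2
[7] MUL needs rd=1 wr=1: RD_PORT; after: ALU=0 MUL=2 MEM=1 BR=0, R=0, W=2

reason(slot 6) = RD_PORT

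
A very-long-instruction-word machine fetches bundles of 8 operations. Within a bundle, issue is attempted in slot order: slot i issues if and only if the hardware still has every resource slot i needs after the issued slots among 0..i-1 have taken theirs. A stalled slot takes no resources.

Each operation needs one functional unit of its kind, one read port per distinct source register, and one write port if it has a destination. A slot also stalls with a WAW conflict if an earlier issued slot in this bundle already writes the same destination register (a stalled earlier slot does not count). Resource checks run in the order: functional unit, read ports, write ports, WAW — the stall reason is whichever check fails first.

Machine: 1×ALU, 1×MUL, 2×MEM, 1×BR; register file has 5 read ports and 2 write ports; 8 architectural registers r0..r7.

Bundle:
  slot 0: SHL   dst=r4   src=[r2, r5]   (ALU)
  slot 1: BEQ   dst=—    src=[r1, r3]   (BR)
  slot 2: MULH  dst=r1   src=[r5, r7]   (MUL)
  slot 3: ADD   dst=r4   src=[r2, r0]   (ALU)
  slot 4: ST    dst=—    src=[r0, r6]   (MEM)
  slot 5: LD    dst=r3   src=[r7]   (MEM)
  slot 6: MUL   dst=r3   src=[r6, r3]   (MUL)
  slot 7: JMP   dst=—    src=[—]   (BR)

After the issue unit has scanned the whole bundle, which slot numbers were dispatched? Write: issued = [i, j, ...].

issued = [0, 1, 5]

slot 0 (ALU): ISSUE — free A0,Mu1,Ld2,B1 rp3 wp1
slot 1 (BR): ISSUE — free A0,Mu1,Ld2,B0 rp1 wp1
slot 2 (MUL): stall RD_PORT — free A0,Mu1,Ld2,B0 rp1 wp1
slot 3 (ALU): stall FU — free A0,Mu1,Ld2,B0 rp1 wp1
slot 4 (MEM): stall RD_PORT — free A0,Mu1,Ld2,B0 rp1 wp1
slot 5 (MEM): ISSUE — free A0,Mu1,Ld1,B0 rp0 wp0
slot 6 (MUL): stall RD_PORT — free A0,Mu1,Ld1,B0 rp0 wp0
slot 7 (BR): stall FU — free A0,Mu1,Ld1,B0 rp0 wp0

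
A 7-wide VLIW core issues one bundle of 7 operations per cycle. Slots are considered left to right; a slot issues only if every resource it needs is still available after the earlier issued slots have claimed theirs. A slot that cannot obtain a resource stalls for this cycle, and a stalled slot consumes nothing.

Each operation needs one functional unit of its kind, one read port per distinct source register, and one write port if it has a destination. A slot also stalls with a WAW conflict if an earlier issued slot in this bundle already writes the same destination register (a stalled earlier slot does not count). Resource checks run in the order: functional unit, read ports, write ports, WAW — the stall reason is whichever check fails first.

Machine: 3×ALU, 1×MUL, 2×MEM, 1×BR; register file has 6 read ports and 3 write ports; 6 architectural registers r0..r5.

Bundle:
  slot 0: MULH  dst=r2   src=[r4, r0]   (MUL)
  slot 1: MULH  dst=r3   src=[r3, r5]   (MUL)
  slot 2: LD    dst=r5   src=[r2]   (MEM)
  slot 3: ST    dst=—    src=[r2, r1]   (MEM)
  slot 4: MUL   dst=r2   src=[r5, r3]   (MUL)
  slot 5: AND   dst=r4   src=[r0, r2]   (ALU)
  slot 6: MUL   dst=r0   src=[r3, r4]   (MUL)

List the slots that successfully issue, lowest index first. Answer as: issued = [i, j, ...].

issued = [0, 2, 3]

slot 0 (MUL): ISSUE — free A3,Mu0,Ld2,B1 rp4 wp2
slot 1 (MUL): stall FU — free A3,Mu0,Ld2,B1 rp4 wp2
slot 2 (MEM): ISSUE — free A3,Mu0,Ld1,B1 rp3 wp1
slot 3 (MEM): ISSUE — free A3,Mu0,Ld0,B1 rp1 wp1
slot 4 (MUL): stall FU — free A3,Mu0,Ld0,B1 rp1 wp1
slot 5 (ALU): stall RD_PORT — free A3,Mu0,Ld0,B1 rp1 wp1
slot 6 (MUL): stall FU — free A3,Mu0,Ld0,B1 rp1 wp1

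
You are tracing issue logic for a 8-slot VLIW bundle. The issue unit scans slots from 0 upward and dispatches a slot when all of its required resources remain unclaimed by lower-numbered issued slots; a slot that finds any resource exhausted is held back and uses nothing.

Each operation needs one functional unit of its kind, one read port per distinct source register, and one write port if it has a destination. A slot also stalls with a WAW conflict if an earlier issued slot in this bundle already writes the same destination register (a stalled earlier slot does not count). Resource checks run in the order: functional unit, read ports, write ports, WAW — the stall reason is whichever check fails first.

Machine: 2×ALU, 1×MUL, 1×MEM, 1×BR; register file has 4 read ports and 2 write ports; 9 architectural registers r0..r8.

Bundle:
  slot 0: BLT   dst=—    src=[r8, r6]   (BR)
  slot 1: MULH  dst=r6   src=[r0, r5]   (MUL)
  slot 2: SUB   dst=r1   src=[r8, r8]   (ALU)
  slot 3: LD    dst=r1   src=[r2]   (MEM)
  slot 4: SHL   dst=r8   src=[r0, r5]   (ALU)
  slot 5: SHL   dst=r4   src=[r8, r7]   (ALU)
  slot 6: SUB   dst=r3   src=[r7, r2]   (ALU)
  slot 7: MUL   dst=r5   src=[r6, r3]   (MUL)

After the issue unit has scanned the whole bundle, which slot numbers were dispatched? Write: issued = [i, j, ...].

issued = [0, 1]

[0] BR needs rd=2 wr=0: ok; after: ALU=2 MUL=1 MEM=1 BR=0, R=2, W=2
[1] MUL needs rd=2 wr=1: ok; after: ALU=2 MUL=0 MEM=1 BR=0, R=0, W=1
[2] ALU needs rd=1 wr=1: RD_PORT; after: ALU=2 MUL=0 MEM=1 BR=0, R=0, W=1
[3] MEM needs rd=1 wr=1: RD_PORT; after: ALU=2 MUL=0 MEM=1 BR=0, R=0, W=1
[4] ALU needs rd=2 wr=1: RD_PORT; after: ALU=2 MUL=0 MEM=1 BR=0, R=0, W=1
[5] ALU needs rd=2 wr=1: RD_PORT; after: ALU=2 MUL=0 MEM=1 BR=0, R=0, W=1
[6] ALU needs rd=2 wr=1: RD_PORT; after: ALU=2 MUL=0 MEM=1 BR=0, R=0, W=1
[7] MUL needs rd=2 wr=1: FU; after: ALU=2 MUL=0 MEM=1 BR=0, R=0, W=1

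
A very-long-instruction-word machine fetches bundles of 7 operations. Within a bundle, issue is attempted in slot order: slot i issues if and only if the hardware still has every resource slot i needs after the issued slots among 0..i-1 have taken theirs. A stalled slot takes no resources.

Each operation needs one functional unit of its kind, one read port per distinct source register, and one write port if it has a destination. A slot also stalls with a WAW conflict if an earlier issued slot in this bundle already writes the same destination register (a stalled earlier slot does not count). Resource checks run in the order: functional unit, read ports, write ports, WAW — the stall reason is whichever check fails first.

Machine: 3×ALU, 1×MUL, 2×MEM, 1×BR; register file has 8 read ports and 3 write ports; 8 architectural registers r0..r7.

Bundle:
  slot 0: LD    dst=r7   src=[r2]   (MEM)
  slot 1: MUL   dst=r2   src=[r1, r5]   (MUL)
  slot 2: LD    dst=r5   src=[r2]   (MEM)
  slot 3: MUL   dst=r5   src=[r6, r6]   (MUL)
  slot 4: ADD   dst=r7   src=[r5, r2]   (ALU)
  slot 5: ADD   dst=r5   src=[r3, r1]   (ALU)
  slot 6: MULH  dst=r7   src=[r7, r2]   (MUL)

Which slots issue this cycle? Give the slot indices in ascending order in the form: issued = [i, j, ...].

issued = [0, 1, 2]

slot 0 (MEM): ISSUE — free A3,Mu1,Ld1,B1 rp7 wp2
slot 1 (MUL): ISSUE — free A3,Mu0,Ld1,B1 rp5 wp1
slot 2 (MEM): ISSUE — free A3,Mu0,Ld0,B1 rp4 wp0
slot 3 (MUL): stall FU — free A3,Mu0,Ld0,B1 rp4 wp0
slot 4 (ALU): stall WR_PORT — free A3,Mu0,Ld0,B1 rp4 wp0
slot 5 (ALU): stall WR_PORT — free A3,Mu0,Ld0,B1 rp4 wp0
slot 6 (MUL): stall FU — free A3,Mu0,Ld0,B1 rp4 wp0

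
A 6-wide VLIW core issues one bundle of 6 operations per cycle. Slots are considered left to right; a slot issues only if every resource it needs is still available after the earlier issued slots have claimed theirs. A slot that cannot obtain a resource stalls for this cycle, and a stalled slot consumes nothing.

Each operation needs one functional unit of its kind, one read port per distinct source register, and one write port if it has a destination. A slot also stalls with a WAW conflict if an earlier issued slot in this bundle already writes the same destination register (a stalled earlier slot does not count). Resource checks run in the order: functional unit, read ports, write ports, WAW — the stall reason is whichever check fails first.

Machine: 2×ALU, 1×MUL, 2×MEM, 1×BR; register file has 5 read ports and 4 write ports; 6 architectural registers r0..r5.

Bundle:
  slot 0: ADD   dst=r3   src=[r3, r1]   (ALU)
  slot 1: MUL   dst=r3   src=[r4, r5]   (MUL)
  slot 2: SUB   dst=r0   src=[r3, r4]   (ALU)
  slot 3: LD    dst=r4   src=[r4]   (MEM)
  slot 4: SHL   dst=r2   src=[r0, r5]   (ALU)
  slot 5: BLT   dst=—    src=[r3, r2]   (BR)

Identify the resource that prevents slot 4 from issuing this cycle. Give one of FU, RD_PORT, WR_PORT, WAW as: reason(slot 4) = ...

reason(slot 4) = FU

[0] ALU needs rd=2 wr=1: ok; after: ALU=1 MUL=1 MEM=2 BR=1, R=3, W=3
[1] MUL needs rd=2 wr=1: WAW; after: ALU=1 MUL=1 MEM=2 BR=1, R=3, W=3
[2] ALU needs rd=2 wr=1: ok; after: ALU=0 MUL=1 MEM=2 BR=1, R=1, W=2
[3] MEM needs rd=1 wr=1: ok; after: ALU=0 MUL=1 MEM=1 BR=1, R=0, W=1
[4] ALU needs rd=2 wr=1: FU; after: ALU=0 MUL=1 MEM=1 BR=1, R=0, W=1
[5] BR needs rd=2 wr=0: RD_PORT; after: ALU=0 MUL=1 MEM=1 BR=1, R=0, W=1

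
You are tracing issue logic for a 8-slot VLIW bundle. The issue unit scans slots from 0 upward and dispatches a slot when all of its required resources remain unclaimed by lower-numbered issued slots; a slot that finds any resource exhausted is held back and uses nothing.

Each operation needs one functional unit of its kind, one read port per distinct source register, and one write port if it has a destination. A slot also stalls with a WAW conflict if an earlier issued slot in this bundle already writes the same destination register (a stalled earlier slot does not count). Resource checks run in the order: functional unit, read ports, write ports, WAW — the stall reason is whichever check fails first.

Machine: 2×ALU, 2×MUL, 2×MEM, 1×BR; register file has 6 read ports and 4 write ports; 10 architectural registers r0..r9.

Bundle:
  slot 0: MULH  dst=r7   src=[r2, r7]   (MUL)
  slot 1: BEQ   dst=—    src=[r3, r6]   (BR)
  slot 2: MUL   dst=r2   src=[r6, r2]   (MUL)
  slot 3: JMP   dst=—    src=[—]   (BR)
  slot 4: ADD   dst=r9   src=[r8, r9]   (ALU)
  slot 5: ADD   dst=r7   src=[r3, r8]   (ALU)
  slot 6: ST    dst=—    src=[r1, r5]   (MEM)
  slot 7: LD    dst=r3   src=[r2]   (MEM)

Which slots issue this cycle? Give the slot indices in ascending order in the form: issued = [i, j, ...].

#0 MUL src=r2,r7 dispatched  <A:2 Mu:1 Ld:2 B:1 rd:4 wr:3>
#1 BR src=r3,r6 dispatched  <A:2 Mu:1 Ld:2 B:0 rd:2 wr:3>
#2 MUL src=r6,r2 dispatched  <A:2 Mu:0 Ld:2 B:0 rd:0 wr:2>
#3 BR src=- held:FU  <A:2 Mu:0 Ld:2 B:0 rd:0 wr:2>
#4 ALU src=r8,r9 held:RD_PORT  <A:2 Mu:0 Ld:2 B:0 rd:0 wr:2>
#5 ALU src=r3,r8 held:RD_PORT  <A:2 Mu:0 Ld:2 B:0 rd:0 wr:2>
#6 MEM src=r1,r5 held:RD_PORT  <A:2 Mu:0 Ld:2 B:0 rd:0 wr:2>
#7 MEM src=r2 held:RD_PORT  <A:2 Mu:0 Ld:2 B:0 rd:0 wr:2>

issued = [0, 1, 2]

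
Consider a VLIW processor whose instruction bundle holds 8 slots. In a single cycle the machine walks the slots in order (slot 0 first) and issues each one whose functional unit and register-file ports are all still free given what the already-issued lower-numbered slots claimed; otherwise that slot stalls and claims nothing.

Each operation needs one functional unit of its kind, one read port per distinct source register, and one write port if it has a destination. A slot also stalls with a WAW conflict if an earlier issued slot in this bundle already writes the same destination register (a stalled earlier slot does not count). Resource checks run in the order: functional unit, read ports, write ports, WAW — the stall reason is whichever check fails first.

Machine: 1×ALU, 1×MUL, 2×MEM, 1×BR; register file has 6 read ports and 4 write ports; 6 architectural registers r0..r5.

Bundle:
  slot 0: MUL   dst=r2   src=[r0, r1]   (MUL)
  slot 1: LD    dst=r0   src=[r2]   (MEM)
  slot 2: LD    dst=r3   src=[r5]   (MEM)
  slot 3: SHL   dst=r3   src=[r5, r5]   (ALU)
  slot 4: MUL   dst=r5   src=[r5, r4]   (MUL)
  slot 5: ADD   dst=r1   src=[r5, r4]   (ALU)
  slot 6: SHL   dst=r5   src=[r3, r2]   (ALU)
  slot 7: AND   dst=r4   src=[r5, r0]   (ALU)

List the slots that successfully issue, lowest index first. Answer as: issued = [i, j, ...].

issued = [0, 1, 2, 5]

slot 0 (MUL): ISSUE — free A1,Mu0,Ld2,B1 rp4 wp3
slot 1 (MEM): ISSUE — free A1,Mu0,Ld1,B1 rp3 wp2
slot 2 (MEM): ISSUE — free A1,Mu0,Ld0,B1 rp2 wp1
slot 3 (ALU): stall WAW — free A1,Mu0,Ld0,B1 rp2 wp1
slot 4 (MUL): stall FU — free A1,Mu0,Ld0,B1 rp2 wp1
slot 5 (ALU): ISSUE — free A0,Mu0,Ld0,B1 rp0 wp0
slot 6 (ALU): stall FU — free A0,Mu0,Ld0,B1 rp0 wp0
slot 7 (ALU): stall FU — free A0,Mu0,Ld0,B1 rp0 wp0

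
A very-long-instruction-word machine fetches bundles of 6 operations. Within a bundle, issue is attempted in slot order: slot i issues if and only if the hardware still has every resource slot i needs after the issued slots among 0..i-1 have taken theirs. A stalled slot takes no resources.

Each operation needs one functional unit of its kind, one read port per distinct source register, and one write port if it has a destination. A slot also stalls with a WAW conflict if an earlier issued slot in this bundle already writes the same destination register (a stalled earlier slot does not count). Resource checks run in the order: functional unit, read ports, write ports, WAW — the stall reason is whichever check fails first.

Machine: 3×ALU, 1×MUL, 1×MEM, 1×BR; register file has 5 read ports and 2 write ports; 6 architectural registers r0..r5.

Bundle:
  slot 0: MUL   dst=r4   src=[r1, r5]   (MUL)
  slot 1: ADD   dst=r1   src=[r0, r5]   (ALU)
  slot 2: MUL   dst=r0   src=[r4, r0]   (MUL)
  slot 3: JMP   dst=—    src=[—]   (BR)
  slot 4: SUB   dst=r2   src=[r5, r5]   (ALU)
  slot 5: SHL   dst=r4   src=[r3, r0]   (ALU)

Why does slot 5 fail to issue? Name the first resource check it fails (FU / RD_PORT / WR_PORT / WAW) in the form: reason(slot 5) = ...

reason(slot 5) = RD_PORT

(0) want 1×MUL +2rd +1wr — yes → AL3|MU0|ME1|BR1|rd3|wr1
(1) want 1×ALU +2rd +1wr — yes → AL2|MU0|ME1|BR1|rd1|wr0
(2) want 1×MUL +2rd +1wr — FU → AL2|MU0|ME1|BR1|rd1|wr0
(3) want 1×BR +0rd +0wr — yes → AL2|MU0|ME1|BR0|rd1|wr0
(4) want 1×ALU +1rd +1wr — WR_PORT → AL2|MU0|ME1|BR0|rd1|wr0
(5) want 1×ALU +2rd +1wr — RD_PORT → AL2|MU0|ME1|BR0|rd1|wr0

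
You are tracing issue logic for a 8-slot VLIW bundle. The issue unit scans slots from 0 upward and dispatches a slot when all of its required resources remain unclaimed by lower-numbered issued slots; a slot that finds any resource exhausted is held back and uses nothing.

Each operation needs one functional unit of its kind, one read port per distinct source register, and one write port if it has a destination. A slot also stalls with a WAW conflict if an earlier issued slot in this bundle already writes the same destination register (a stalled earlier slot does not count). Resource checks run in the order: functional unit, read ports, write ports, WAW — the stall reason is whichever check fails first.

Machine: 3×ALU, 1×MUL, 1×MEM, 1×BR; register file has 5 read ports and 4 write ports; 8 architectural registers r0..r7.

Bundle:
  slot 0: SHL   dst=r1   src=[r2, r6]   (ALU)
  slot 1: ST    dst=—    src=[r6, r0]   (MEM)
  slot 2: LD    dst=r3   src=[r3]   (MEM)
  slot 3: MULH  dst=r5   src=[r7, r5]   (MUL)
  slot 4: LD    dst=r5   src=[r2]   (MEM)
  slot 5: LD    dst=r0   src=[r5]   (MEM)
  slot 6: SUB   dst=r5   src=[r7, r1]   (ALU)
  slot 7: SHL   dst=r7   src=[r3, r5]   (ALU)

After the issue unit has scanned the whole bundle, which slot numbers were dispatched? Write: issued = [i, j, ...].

(0) want 1×ALU +2rd +1wr — yes → AL2|MU1|ME1|BR1|rd3|wr3
(1) want 1×MEM +2rd +0wr — yes → AL2|MU1|ME0|BR1|rd1|wr3
(2) want 1×MEM +1rd +1wr — FU → AL2|MU1|ME0|BR1|rd1|wr3
(3) want 1×MUL +2rd +1wr — RD_PORT → AL2|MU1|ME0|BR1|rd1|wr3
(4) want 1×MEM +1rd +1wr — FU → AL2|MU1|ME0|BR1|rd1|wr3
(5) want 1×MEM +1rd +1wr — FU → AL2|MU1|ME0|BR1|rd1|wr3
(6) want 1×ALU +2rd +1wr — RD_PORT → AL2|MU1|ME0|BR1|rd1|wr3
(7) want 1×ALU +2rd +1wr — RD_PORT → AL2|MU1|ME0|BR1|rd1|wr3

issued = [0, 1]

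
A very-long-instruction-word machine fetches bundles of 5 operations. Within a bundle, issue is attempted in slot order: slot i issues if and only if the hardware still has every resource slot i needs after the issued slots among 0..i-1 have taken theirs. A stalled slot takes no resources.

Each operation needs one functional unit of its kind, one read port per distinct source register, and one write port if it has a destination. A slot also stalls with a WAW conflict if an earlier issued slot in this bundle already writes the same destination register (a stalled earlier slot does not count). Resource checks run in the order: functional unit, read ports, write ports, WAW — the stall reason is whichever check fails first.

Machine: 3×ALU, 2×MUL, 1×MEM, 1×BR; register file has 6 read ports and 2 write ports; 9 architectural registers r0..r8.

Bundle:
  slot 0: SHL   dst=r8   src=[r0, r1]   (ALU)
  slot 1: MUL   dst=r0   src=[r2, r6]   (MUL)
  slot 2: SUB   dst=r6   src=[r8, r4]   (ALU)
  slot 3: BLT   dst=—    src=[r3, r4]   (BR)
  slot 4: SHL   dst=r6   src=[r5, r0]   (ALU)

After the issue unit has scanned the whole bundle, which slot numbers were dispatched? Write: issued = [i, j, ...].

issued = [0, 1, 3]

(0) want 1×ALU +2rd +1wr — yes → AL2|MU2|ME1|BR1|rd4|wr1
(1) want 1×MUL +2rd +1wr — yes → AL2|MU1|ME1|BR1|rd2|wr0
(2) want 1×ALU +2rd +1wr — WR_PORT → AL2|MU1|ME1|BR1|rd2|wr0
(3) want 1×BR +2rd +0wr — yes → AL2|MU1|ME1|BR0|rd0|wr0
(4) want 1×ALU +2rd +1wr — RD_PORT → AL2|MU1|ME1|BR0|rd0|wr0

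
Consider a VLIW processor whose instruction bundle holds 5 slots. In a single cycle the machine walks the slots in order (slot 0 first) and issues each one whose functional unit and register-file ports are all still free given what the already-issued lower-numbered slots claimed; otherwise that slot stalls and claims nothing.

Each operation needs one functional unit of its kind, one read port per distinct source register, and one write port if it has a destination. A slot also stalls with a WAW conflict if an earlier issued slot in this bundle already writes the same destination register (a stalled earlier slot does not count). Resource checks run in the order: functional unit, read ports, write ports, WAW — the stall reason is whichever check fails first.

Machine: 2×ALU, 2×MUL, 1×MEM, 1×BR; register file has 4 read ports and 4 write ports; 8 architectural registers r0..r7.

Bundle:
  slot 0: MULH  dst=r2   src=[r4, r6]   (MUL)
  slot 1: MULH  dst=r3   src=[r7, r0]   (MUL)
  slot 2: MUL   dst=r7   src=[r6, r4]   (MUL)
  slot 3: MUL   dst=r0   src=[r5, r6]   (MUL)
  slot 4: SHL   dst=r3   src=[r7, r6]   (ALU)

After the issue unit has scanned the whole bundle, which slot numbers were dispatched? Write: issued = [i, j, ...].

slot 0 (MUL): ISSUE — free A2,Mu1,Ld1,B1 rp2 wp3
slot 1 (MUL): ISSUE — free A2,Mu0,Ld1,B1 rp0 wp2
slot 2 (MUL): stall FU — free A2,Mu0,Ld1,B1 rp0 wp2
slot 3 (MUL): stall FU — free A2,Mu0,Ld1,B1 rp0 wp2
slot 4 (ALU): stall RD_PORT — free A2,Mu0,Ld1,B1 rp0 wp2

issued = [0, 1]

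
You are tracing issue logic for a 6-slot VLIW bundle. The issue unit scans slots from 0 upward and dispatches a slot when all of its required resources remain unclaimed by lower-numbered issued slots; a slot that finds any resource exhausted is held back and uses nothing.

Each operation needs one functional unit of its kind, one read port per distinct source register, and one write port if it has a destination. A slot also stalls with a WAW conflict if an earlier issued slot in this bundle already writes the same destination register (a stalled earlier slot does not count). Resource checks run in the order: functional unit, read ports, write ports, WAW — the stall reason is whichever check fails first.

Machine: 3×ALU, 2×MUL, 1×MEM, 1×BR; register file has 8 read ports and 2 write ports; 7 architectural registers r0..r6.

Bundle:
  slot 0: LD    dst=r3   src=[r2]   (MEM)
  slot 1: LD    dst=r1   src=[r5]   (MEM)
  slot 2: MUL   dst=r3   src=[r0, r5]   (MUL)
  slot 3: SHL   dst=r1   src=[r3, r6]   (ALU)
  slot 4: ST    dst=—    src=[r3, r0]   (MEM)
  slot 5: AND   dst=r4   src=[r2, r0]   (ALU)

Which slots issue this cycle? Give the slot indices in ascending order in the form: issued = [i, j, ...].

(0) want 1×MEM +1rd +1wr — yes → AL3|MU2|ME0|BR1|rd7|wr1
(1) want 1×MEM +1rd +1wr — FU → AL3|MU2|ME0|BR1|rd7|wr1
(2) want 1×MUL +2rd +1wr — WAW → AL3|MU2|ME0|BR1|rd7|wr1
(3) want 1×ALU +2rd +1wr — yes → AL2|MU2|ME0|BR1|rd5|wr0
(4) want 1×MEM +2rd +0wr — FU → AL2|MU2|ME0|BR1|rd5|wr0
(5) want 1×ALU +2rd +1wr — WR_PORT → AL2|MU2|ME0|BR1|rd5|wr0

issued = [0, 3]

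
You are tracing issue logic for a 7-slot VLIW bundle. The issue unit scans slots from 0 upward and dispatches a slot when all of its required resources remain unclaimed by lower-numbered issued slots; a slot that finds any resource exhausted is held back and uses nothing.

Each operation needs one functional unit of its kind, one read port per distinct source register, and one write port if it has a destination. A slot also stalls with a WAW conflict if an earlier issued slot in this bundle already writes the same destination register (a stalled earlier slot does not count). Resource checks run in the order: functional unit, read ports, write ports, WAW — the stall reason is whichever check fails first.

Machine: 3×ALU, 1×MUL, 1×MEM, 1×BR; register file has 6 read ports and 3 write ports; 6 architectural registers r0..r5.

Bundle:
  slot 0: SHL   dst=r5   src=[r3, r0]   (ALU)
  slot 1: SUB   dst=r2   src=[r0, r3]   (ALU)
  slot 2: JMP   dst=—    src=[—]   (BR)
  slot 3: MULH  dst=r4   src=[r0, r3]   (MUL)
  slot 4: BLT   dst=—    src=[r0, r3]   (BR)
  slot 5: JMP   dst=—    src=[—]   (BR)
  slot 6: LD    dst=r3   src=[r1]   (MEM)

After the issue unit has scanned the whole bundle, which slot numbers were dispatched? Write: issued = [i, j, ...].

issued = [0, 1, 2, 3]

[0] ALU needs rd=2 wr=1: ok; after: ALU=2 MUL=1 MEM=1 BR=1, R=4, W=2
[1] ALU needs rd=2 wr=1: ok; after: ALU=1 MUL=1 MEM=1 BR=1, R=2, W=1
[2] BR needs rd=0 wr=0: ok; after: ALU=1 MUL=1 MEM=1 BR=0, R=2, W=1
[3] MUL needs rd=2 wr=1: ok; after: ALU=1 MUL=0 MEM=1 BR=0, R=0, W=0
[4] BR needs rd=2 wr=0: FU; after: ALU=1 MUL=0 MEM=1 BR=0, R=0, W=0
[5] BR needs rd=0 wr=0: FU; after: ALU=1 MUL=0 MEM=1 BR=0, R=0, W=0
[6] MEM needs rd=1 wr=1: RD_PORT; after: ALU=1 MUL=0 MEM=1 BR=0, R=0, W=0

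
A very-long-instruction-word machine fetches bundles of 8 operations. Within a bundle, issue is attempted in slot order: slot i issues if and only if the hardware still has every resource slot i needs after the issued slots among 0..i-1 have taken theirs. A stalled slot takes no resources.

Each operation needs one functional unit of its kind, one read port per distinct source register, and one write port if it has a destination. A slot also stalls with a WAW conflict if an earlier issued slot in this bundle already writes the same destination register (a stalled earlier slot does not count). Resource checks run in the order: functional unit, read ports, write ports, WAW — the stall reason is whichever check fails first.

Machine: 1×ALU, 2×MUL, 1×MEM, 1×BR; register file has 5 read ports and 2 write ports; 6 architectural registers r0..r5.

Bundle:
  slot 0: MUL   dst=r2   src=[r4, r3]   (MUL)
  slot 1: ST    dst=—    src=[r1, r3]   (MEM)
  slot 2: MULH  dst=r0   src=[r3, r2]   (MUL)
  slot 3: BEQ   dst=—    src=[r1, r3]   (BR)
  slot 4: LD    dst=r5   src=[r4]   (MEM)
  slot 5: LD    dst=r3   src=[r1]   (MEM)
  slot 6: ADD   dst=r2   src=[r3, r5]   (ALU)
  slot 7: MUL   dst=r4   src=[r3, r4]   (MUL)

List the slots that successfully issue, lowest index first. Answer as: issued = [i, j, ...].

  0. MUL→r2 ⇒ go  {1A/1Mu/1Ld/1B | 3r 1w}
  1. MEM ⇒ go  {1A/1Mu/0Ld/1B | 1r 1w}
  2. MUL→r0 ⇒ no(RD_PORT)  {1A/1Mu/0Ld/1B | 1r 1w}
  3. BR ⇒ no(RD_PORT)  {1A/1Mu/0Ld/1B | 1r 1w}
  4. MEM→r5 ⇒ no(FU)  {1A/1Mu/0Ld/1B | 1r 1w}
  5. MEM→r3 ⇒ no(FU)  {1A/1Mu/0Ld/1B | 1r 1w}
  6. ALU→r2 ⇒ no(RD_PORT)  {1A/1Mu/0Ld/1B | 1r 1w}
  7. MUL→r4 ⇒ no(RD_PORT)  {1A/1Mu/0Ld/1B | 1r 1w}

issued = [0, 1]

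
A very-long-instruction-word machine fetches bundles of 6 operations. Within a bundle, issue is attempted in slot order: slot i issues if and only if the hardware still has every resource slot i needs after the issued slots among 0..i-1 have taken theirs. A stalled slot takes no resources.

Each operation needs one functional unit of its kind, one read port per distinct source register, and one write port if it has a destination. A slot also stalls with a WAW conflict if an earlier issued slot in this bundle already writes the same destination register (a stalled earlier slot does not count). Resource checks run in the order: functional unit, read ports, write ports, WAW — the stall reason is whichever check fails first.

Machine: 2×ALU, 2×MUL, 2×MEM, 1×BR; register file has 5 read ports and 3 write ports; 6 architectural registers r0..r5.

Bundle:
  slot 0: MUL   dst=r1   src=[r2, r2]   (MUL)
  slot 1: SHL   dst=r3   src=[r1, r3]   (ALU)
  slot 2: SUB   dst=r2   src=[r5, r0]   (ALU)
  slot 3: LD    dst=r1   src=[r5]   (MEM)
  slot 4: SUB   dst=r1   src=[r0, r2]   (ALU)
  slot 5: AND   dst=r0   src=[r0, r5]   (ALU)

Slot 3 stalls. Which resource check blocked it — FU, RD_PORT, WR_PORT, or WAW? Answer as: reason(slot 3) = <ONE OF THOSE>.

[0] MUL needs rd=1 wr=1: ok; after: ALU=2 MUL=1 MEM=2 BR=1, R=4, W=2
[1] ALU needs rd=2 wr=1: ok; after: ALU=1 MUL=1 MEM=2 BR=1, R=2, W=1
[2] ALU needs rd=2 wr=1: ok; after: ALU=0 MUL=1 MEM=2 BR=1, R=0, W=0
[3] MEM needs rd=1 wr=1: RD_PORT; after: ALU=0 MUL=1 MEM=2 BR=1, R=0, W=0
[4] ALU needs rd=2 wr=1: FU; after: ALU=0 MUL=1 MEM=2 BR=1, R=0, W=0
[5] ALU needs rd=2 wr=1: FU; after: ALU=0 MUL=1 MEM=2 BR=1, R=0, W=0

reason(slot 3) = RD_PORT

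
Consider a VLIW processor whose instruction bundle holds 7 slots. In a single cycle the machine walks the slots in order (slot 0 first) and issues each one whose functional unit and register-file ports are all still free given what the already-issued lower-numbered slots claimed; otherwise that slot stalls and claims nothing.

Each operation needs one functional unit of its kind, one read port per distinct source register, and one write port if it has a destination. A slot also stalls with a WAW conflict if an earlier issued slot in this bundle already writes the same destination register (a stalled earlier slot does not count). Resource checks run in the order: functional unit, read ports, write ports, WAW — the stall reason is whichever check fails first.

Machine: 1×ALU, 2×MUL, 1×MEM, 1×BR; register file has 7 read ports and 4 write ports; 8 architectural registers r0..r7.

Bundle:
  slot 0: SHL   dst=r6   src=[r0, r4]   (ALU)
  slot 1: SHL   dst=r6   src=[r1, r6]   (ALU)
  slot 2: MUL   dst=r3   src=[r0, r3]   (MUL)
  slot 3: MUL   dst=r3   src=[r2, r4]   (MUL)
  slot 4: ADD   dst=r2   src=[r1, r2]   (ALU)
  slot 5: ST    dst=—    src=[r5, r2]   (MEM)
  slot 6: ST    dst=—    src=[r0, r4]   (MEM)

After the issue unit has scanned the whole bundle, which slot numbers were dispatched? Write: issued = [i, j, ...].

issued = [0, 2, 5]

[0] ALU needs rd=2 wr=1: ok; after: ALU=0 MUL=2 MEM=1 BR=1, R=5, W=3
[1] ALU needs rd=2 wr=1: FU; after: ALU=0 MUL=2 MEM=1 BR=1, R=5, W=3
[2] MUL needs rd=2 wr=1: ok; after: ALU=0 MUL=1 MEM=1 BR=1, R=3, W=2
[3] MUL needs rd=2 wr=1: WAW; after: ALU=0 MUL=1 MEM=1 BR=1, R=3, W=2
[4] ALU needs rd=2 wr=1: FU; after: ALU=0 MUL=1 MEM=1 BR=1, R=3, W=2
[5] MEM needs rd=2 wr=0: ok; after: ALU=0 MUL=1 MEM=0 BR=1, R=1, W=2
[6] MEM needs rd=2 wr=0: FU; after: ALU=0 MUL=1 MEM=0 BR=1, R=1, W=2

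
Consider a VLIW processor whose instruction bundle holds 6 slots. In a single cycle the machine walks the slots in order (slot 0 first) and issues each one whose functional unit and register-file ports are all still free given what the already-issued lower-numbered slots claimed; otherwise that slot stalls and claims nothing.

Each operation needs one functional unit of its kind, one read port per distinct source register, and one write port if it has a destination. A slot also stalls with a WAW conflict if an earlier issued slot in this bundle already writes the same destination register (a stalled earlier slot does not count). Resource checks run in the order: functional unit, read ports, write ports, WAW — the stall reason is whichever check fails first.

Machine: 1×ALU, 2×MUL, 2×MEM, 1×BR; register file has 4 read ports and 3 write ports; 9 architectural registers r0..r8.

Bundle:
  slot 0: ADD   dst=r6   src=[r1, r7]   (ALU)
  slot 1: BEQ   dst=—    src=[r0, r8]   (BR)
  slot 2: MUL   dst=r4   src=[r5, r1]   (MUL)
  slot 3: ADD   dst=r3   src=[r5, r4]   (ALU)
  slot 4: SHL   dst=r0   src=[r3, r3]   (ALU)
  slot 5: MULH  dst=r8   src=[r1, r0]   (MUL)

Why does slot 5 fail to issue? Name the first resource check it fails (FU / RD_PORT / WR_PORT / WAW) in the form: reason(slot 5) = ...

(0) want 1×ALU +2rd +1wr — yes → AL0|MU2|ME2|BR1|rd2|wr2
(1) want 1×BR +2rd +0wr — yes → AL0|MU2|ME2|BR0|rd0|wr2
(2) want 1×MUL +2rd +1wr — RD_PORT → AL0|MU2|ME2|BR0|rd0|wr2
(3) want 1×ALU +2rd +1wr — FU → AL0|MU2|ME2|BR0|rd0|wr2
(4) want 1×ALU +1rd +1wr — FU → AL0|MU2|ME2|BR0|rd0|wr2
(5) want 1×MUL +2rd +1wr — RD_PORT → AL0|MU2|ME2|BR0|rd0|wr2

reason(slot 5) = RD_PORT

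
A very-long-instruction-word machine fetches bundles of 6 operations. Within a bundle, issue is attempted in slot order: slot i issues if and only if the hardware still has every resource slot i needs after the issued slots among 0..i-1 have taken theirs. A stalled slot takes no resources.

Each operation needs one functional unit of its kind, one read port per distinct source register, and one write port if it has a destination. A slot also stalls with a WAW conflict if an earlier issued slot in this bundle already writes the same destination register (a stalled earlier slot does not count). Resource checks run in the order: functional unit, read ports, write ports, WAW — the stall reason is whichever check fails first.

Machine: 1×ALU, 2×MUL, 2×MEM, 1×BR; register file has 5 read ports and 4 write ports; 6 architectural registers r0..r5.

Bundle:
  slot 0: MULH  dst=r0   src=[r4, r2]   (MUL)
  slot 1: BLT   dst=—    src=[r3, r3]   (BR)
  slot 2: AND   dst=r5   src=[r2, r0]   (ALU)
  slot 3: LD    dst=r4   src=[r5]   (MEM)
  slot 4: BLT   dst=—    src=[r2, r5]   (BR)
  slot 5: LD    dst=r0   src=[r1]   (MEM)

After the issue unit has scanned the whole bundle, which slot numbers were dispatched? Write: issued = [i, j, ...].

  0. MUL→r0 ⇒ go  {1A/1Mu/2Ld/1B | 3r 3w}
  1. BR ⇒ go  {1A/1Mu/2Ld/0B | 2r 3w}
  2. ALU→r5 ⇒ go  {0A/1Mu/2Ld/0B | 0r 2w}
  3. MEM→r4 ⇒ no(RD_PORT)  {0A/1Mu/2Ld/0B | 0r 2w}
  4. BR ⇒ no(FU)  {0A/1Mu/2Ld/0B | 0r 2w}
  5. MEM→r0 ⇒ no(RD_PORT)  {0A/1Mu/2Ld/0B | 0r 2w}

issued = [0, 1, 2]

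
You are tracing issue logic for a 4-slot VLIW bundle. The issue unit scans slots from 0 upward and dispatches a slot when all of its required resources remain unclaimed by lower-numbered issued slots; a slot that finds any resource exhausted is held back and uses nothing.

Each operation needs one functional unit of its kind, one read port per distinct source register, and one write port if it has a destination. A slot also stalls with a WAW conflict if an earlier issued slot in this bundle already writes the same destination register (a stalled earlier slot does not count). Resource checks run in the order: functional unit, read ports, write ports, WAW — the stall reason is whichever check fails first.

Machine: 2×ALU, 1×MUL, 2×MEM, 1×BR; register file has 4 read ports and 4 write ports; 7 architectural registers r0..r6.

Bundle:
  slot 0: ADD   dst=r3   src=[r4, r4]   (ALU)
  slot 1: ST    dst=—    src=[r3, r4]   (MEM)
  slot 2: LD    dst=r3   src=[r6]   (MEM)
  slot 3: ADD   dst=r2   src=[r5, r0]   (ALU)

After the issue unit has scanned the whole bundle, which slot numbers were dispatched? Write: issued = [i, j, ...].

issued = [0, 1]

[0] ALU needs rd=1 wr=1: ok; after: ALU=1 MUL=1 MEM=2 BR=1, R=3, W=3
[1] MEM needs rd=2 wr=0: ok; after: ALU=1 MUL=1 MEM=1 BR=1, R=1, W=3
[2] MEM needs rd=1 wr=1: WAW; after: ALU=1 MUL=1 MEM=1 BR=1, R=1, W=3
[3] ALU needs rd=2 wr=1: RD_PORT; after: ALU=1 MUL=1 MEM=1 BR=1, R=1, W=3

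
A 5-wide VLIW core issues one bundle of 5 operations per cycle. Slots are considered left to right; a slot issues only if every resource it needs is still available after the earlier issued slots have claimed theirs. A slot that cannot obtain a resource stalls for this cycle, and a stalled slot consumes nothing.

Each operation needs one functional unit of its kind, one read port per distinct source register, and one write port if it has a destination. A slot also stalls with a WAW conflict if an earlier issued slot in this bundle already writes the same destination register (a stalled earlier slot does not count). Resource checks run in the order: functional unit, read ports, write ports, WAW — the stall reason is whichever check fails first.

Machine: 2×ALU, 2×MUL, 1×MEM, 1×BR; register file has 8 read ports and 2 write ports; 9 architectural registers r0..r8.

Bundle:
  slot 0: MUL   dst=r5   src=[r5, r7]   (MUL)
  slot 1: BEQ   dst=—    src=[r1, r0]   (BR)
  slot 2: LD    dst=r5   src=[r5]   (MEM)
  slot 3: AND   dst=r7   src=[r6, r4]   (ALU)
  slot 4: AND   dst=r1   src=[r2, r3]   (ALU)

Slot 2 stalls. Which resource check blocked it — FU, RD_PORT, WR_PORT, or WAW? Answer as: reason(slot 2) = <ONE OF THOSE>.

#0 MUL src=r5,r7 dispatched  <A:2 Mu:1 Ld:1 B:1 rd:6 wr:1>
#1 BR src=r1,r0 dispatched  <A:2 Mu:1 Ld:1 B:0 rd:4 wr:1>
#2 MEM src=r5 held:WAW  <A:2 Mu:1 Ld:1 B:0 rd:4 wr:1>
#3 ALU src=r6,r4 dispatched  <A:1 Mu:1 Ld:1 B:0 rd:2 wr:0>
#4 ALU src=r2,r3 held:WR_PORT  <A:1 Mu:1 Ld:1 B:0 rd:2 wr:0>

reason(slot 2) = WAW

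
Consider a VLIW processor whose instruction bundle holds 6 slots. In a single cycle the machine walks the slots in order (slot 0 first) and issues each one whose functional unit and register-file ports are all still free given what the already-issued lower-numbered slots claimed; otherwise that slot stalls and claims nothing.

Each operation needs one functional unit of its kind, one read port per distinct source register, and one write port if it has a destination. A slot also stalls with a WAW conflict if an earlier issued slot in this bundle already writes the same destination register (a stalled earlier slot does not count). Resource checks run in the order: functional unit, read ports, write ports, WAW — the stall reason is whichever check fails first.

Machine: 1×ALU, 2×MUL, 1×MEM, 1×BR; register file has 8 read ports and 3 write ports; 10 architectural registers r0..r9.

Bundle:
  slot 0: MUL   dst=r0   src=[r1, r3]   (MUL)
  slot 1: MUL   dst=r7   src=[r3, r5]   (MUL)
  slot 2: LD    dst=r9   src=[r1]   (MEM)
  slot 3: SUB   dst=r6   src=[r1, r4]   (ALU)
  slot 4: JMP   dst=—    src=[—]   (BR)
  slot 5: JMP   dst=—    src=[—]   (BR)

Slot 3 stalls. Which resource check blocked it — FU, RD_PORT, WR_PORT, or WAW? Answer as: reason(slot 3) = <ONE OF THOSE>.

reason(slot 3) = WR_PORT

(0) want 1×MUL +2rd +1wr — yes → AL1|MU1|ME1|BR1|rd6|wr2
(1) want 1×MUL +2rd +1wr — yes → AL1|MU0|ME1|BR1|rd4|wr1
(2) want 1×MEM +1rd +1wr — yes → AL1|MU0|ME0|BR1|rd3|wr0
(3) want 1×ALU +2rd +1wr — WR_PORT → AL1|MU0|ME0|BR1|rd3|wr0
(4) want 1×BR +0rd +0wr — yes → AL1|MU0|ME0|BR0|rd3|wr0
(5) want 1×BR +0rd +0wr — FU → AL1|MU0|ME0|BR0|rd3|wr0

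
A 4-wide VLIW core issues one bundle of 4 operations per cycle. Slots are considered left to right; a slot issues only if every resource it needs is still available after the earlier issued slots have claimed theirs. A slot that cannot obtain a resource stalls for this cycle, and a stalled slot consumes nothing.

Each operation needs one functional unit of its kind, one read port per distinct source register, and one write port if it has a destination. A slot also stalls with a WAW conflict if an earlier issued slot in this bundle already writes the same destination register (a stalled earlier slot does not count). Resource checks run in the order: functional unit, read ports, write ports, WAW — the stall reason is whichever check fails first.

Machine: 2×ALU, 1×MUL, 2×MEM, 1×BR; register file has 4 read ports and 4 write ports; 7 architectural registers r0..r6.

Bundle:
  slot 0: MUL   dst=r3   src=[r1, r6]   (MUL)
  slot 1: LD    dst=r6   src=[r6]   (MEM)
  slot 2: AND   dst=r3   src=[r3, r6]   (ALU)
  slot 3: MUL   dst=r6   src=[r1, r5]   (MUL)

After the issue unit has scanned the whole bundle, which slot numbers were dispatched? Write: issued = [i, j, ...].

slot 0 (MUL): ISSUE — free A2,Mu0,Ld2,B1 rp2 wp3
slot 1 (MEM): ISSUE — free A2,Mu0,Ld1,B1 rp1 wp2
slot 2 (ALU): stall RD_PORT — free A2,Mu0,Ld1,B1 rp1 wp2
slot 3 (MUL): stall FU — free A2,Mu0,Ld1,B1 rp1 wp2

issued = [0, 1]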